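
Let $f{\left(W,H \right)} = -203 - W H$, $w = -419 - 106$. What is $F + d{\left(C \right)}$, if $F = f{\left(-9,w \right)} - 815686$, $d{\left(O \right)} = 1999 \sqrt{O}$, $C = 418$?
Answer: $-820614 + 1999 \sqrt{418} \approx -7.7974 \cdot 10^{5}$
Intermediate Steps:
$w = -525$
$f{\left(W,H \right)} = -203 - H W$
$F = -820614$ ($F = \left(-203 - \left(-525\right) \left(-9\right)\right) - 815686 = \left(-203 - 4725\right) - 815686 = -4928 - 815686 = -820614$)
$F + d{\left(C \right)} = -820614 + 1999 \sqrt{418}$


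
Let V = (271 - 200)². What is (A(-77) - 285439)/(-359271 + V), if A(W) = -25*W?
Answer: 141757/177115 ≈ 0.80037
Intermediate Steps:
V = 5041 (V = 71² = 5041)
(A(-77) - 285439)/(-359271 + V) = (-25*(-77) - 285439)/(-359271 + 5041) = (1925 - 285439)/(-354230) = -283514*(-1/354230) = 141757/177115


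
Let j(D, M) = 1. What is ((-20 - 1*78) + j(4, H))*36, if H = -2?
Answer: -3492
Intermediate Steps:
((-20 - 1*78) + j(4, H))*36 = ((-20 - 1*78) + 1)*36 = ((-20 - 78) + 1)*36 = (-98 + 1)*36 = -97*36 = -3492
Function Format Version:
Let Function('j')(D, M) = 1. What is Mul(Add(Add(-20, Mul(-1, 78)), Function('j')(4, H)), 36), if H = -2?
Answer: -3492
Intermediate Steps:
Mul(Add(Add(-20, Mul(-1, 78)), Function('j')(4, H)), 36) = Mul(Add(Add(-20, Mul(-1, 78)), 1), 36) = Mul(Add(Add(-20, -78), 1), 36) = Mul(Add(-98, 1), 36) = Mul(-97, 36) = -3492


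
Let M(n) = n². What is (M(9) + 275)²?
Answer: 126736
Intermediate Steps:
(M(9) + 275)² = (9² + 275)² = (81 + 275)² = 356² = 126736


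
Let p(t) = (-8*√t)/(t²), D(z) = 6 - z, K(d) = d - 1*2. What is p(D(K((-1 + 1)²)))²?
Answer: ⅛ ≈ 0.12500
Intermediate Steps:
K(d) = -2 + d (K(d) = d - 2 = -2 + d)
p(t) = -8/t^(3/2) (p(t) = (-8*√t)/t² = -8/t^(3/2))
p(D(K((-1 + 1)²)))² = (-8/(6 - (-2 + (-1 + 1)²))^(3/2))² = (-8/(6 - (-2 + 0²))^(3/2))² = (-8/(6 - (-2 + 0))^(3/2))² = (-8/(6 - 1*(-2))^(3/2))² = (-8/(6 + 2)^(3/2))² = (-√2/4)² = ⅛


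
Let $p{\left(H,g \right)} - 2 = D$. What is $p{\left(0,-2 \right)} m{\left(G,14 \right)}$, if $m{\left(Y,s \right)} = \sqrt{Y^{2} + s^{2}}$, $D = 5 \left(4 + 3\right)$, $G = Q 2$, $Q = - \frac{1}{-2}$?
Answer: $37 \sqrt{197} \approx 519.32$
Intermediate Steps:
$Q = \frac{1}{2}$ ($Q = \left(-1\right) \left(- \frac{1}{2}\right) = \frac{1}{2} \approx 0.5$)
$G = 1$ ($G = \frac{1}{2} \cdot 2 = 1$)
$D = 35$ ($D = 5 \cdot 7 = 35$)
$p{\left(H,g \right)} = 37$ ($p{\left(H,g \right)} = 2 + 35 = 37$)
$p{\left(0,-2 \right)} m{\left(G,14 \right)} = 37 \sqrt{1^{2} + 14^{2}} = 37 \sqrt{1 + 196} = 37 \sqrt{197}$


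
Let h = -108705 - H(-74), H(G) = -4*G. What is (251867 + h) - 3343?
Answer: 139523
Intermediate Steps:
h = -109001 (h = -108705 - (-4)*(-74) = -108705 - 1*296 = -108705 - 296 = -109001)
(251867 + h) - 3343 = (251867 - 109001) - 3343 = 142866 - 3343 = 139523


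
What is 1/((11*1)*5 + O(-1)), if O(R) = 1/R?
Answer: 1/54 ≈ 0.018519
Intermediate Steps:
1/((11*1)*5 + O(-1)) = 1/((11*1)*5 + 1/(-1)) = 1/(11*5 - 1) = 1/(55 - 1) = 1/54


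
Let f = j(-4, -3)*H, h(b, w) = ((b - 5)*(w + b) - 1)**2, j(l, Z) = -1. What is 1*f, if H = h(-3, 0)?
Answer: -529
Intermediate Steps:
h(b, w) = (-1 + (-5 + b)*(b + w))**2 (h(b, w) = ((-5 + b)*(b + w) - 1)**2 = (-1 + (-5 + b)*(b + w))**2)
H = 529 (H = (1 - 1*(-3)**2 + 5*(-3) + 5*0 - 1*(-3)*0)**2 = (1 - 1*9 - 15 + 0 + 0)**2 = (1 - 9 - 15 + 0 + 0)**2 = (-23)**2 = 529)
f = -529 (f = -1*529 = -529)
1*f = 1*(-529) = -529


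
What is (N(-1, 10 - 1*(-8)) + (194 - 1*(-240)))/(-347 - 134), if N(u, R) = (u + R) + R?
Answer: -469/481 ≈ -0.97505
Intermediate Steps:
N(u, R) = u + 2*R (N(u, R) = (R + u) + R = u + 2*R)
(N(-1, 10 - 1*(-8)) + (194 - 1*(-240)))/(-347 - 134) = ((-1 + 2*(10 - 1*(-8))) + (194 - 1*(-240)))/(-347 - 134) = ((-1 + 2*(10 + 8)) + (194 + 240))/(-481) = ((-1 + 2*18) + 434)*(-1/481) = ((-1 + 36) + 434)*(-1/481) = (35 + 434)*(-1/481) = 469*(-1/481) = -469/481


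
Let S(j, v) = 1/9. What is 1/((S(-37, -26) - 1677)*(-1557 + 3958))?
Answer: -9/36235892 ≈ -2.4837e-7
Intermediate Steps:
S(j, v) = ⅑
1/((S(-37, -26) - 1677)*(-1557 + 3958)) = 1/((⅑ - 1677)*(-1557 + 3958)) = 1/(-15092/9*2401) = 1/(-36235892/9) = -9/36235892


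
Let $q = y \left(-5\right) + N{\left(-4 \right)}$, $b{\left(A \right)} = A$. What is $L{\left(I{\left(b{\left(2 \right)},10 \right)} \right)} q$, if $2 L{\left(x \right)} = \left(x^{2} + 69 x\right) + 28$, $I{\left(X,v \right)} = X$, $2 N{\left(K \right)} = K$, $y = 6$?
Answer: $-2720$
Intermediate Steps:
$N{\left(K \right)} = \frac{K}{2}$
$L{\left(x \right)} = 14 + \frac{x^{2}}{2} + \frac{69 x}{2}$ ($L{\left(x \right)} = \frac{\left(x^{2} + 69 x\right) + 28}{2} = \frac{28 + x^{2} + 69 x}{2} = 14 + \frac{x^{2}}{2} + \frac{69 x}{2}$)
$q = -32$ ($q = 6 \left(-5\right) + \frac{1}{2} \left(-4\right) = -30 - 2 = -32$)
$L{\left(I{\left(b{\left(2 \right)},10 \right)} \right)} q = \left(14 + \frac{2^{2}}{2} + \frac{69}{2} \cdot 2\right) \left(-32\right) = \left(14 + \frac{1}{2} \cdot 4 + 69\right) \left(-32\right) = \left(14 + 2 + 69\right) \left(-32\right) = 85 \left(-32\right) = -2720$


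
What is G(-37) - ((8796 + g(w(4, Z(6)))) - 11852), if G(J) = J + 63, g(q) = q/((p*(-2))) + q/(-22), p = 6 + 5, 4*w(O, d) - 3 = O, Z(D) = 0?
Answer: 135615/44 ≈ 3082.2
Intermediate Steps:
w(O, d) = ¾ + O/4
p = 11
g(q) = -q/11 (g(q) = q/((11*(-2))) + q/(-22) = q/(-22) + q*(-1/22) = q*(-1/22) - q/22 = -q/22 - q/22 = -q/11)
G(J) = 63 + J
G(-37) - ((8796 + g(w(4, Z(6)))) - 11852) = (63 - 37) - ((8796 - (¾ + (¼)*4)/11) - 11852) = 26 - ((8796 - (¾ + 1)/11) - 11852) = 26 - ((8796 - 1/11*7/4) - 11852) = 26 - ((8796 - 7/44) - 11852) = 26 - (387017/44 - 11852) = 26 - 1*(-134471/44) = 26 + 134471/44 = 135615/44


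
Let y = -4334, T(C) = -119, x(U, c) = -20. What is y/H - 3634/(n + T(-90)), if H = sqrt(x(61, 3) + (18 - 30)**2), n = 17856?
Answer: -3634/17737 - 2167*sqrt(31)/31 ≈ -389.41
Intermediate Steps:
H = 2*sqrt(31) (H = sqrt(-20 + (18 - 30)**2) = sqrt(-20 + (-12)**2) = sqrt(-20 + 144) = sqrt(124) = 2*sqrt(31) ≈ 11.136)
y/H - 3634/(n + T(-90)) = -4334*sqrt(31)/62 - 3634/(17856 - 119) = -2167*sqrt(31)/31 - 3634/17737 = -3634/17737 - 2167*sqrt(31)/31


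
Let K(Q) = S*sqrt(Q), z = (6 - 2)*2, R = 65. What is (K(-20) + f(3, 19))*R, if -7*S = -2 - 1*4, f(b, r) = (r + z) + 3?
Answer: 1950 + 780*I*sqrt(5)/7 ≈ 1950.0 + 249.16*I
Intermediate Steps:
z = 8 (z = 4*2 = 8)
f(b, r) = 11 + r (f(b, r) = (r + 8) + 3 = (8 + r) + 3 = 11 + r)
S = 6/7 (S = -(-2 - 1*4)/7 = -(-2 - 4)/7 = -1/7*(-6) = 6/7 ≈ 0.85714)
K(Q) = 6*sqrt(Q)/7
(K(-20) + f(3, 19))*R = (6*sqrt(-20)/7 + (11 + 19))*65 = (6*(2*I*sqrt(5))/7 + 30)*65 = (12*I*sqrt(5)/7 + 30)*65 = (30 + 12*I*sqrt(5)/7)*65 = 1950 + 780*I*sqrt(5)/7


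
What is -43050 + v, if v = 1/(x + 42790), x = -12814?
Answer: -1290466799/29976 ≈ -43050.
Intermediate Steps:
v = 1/29976 (v = 1/(-12814 + 42790) = 1/29976 ≈ 3.3360e-5)
-43050 + v = -43050 + 1/29976 = -1290466799/29976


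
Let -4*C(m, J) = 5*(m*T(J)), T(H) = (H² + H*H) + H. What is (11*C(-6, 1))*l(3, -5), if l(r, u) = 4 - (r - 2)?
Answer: 1485/2 ≈ 742.50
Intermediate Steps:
T(H) = H + 2*H² (T(H) = (H² + H²) + H = 2*H² + H = H + 2*H²)
l(r, u) = 6 - r (l(r, u) = 4 - (-2 + r) = 4 + (2 - r) = 6 - r)
C(m, J) = -5*J*m*(1 + 2*J)/4 (C(m, J) = -5*m*(J*(1 + 2*J))/4 = -5*J*m*(1 + 2*J)/4)
(11*C(-6, 1))*l(3, -5) = (11*(-5/4*1*(-6)*(1 + 2*1)))*(6 - 1*3) = (11*(-5/4*1*(-6)*(1 + 2)))*(6 - 3) = (11*(-5/4*1*(-6)*3))*3 = (11*(45/2))*3 = (495/2)*3 = 1485/2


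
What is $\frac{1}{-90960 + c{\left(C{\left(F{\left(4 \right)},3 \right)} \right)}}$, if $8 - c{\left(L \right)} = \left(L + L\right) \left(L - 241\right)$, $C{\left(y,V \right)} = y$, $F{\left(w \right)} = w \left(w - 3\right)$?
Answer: $- \frac{1}{89056} \approx -1.1229 \cdot 10^{-5}$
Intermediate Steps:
$F{\left(w \right)} = w \left(-3 + w\right)$
$c{\left(L \right)} = 8 - 2 L \left(-241 + L\right)$ ($c{\left(L \right)} = 8 - \left(L + L\right) \left(L - 241\right) = 8 - 2 L \left(-241 + L\right)$)
$\frac{1}{-90960 + c{\left(C{\left(F{\left(4 \right)},3 \right)} \right)}} = \frac{1}{-90960 + \left(8 - 2 \left(4 \left(-3 + 4\right)\right)^{2} + 482 \cdot 4 \left(-3 + 4\right)\right)} = \frac{1}{-90960 + \left(8 - 2 \left(4 \cdot 1\right)^{2} + 482 \cdot 4 \cdot 1\right)} = \frac{1}{-90960 + \left(8 - 2 \cdot 4^{2} + 482 \cdot 4\right)} = \frac{1}{-90960 + \left(8 - 32 + 1928\right)} = \frac{1}{-90960 + 1904} = \frac{1}{-89056} = - \frac{1}{89056}$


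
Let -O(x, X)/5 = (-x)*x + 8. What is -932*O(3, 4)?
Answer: -4660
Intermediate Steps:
O(x, X) = -40 + 5*x² (O(x, X) = -5*((-x)*x + 8) = -5*(-x² + 8) = -5*(8 - x²) = -40 + 5*x²)
-932*O(3, 4) = -932*(-40 + 5*3²) = -932*(-40 + 5*9) = -932*(-40 + 45) = -932*5 = -4660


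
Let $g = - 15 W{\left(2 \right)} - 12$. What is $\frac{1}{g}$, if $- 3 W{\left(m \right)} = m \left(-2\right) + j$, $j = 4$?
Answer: $- \frac{1}{12} \approx -0.083333$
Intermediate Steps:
$W{\left(m \right)} = - \frac{4}{3} + \frac{2 m}{3}$ ($W{\left(m \right)} = - \frac{m \left(-2\right) + 4}{3} = - \frac{- 2 m + 4}{3} = - \frac{4 - 2 m}{3} = - \frac{4}{3} + \frac{2 m}{3}$)
$g = -12$ ($g = - 15 \left(- \frac{4}{3} + \frac{2}{3} \cdot 2\right) - 12 = - 15 \left(- \frac{4}{3} + \frac{4}{3}\right) - 12 = \left(-15\right) 0 - 12 = 0 - 12 = -12$)
$\frac{1}{g} = \frac{1}{-12} = - \frac{1}{12}$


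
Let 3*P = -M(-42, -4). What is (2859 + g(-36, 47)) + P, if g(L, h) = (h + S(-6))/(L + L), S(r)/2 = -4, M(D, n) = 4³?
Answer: 22697/8 ≈ 2837.1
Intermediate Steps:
M(D, n) = 64
S(r) = -8 (S(r) = 2*(-4) = -8)
P = -64/3 (P = (-1*64)/3 = (⅓)*(-64) = -64/3 ≈ -21.333)
g(L, h) = (-8 + h)/(2*L) (g(L, h) = (h - 8)/(L + L) = (-8 + h)/((2*L)) = (-8 + h)*(1/(2*L)) = (-8 + h)/(2*L))
(2859 + g(-36, 47)) + P = (2859 + (½)*(-8 + 47)/(-36)) - 64/3 = (2859 + (½)*(-1/36)*39) - 64/3 = (2859 - 13/24) - 64/3 = 68603/24 - 64/3 = 22697/8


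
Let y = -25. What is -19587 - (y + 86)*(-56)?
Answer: -16171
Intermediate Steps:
-19587 - (y + 86)*(-56) = -19587 - (-25 + 86)*(-56) = -19587 - 61*(-56) = -19587 - 1*(-3416) = -19587 + 3416 = -16171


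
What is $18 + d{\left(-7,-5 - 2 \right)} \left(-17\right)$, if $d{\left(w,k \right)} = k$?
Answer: $137$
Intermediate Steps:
$18 + d{\left(-7,-5 - 2 \right)} \left(-17\right) = 18 + \left(-5 - 2\right) \left(-17\right) = 18 - -119 = 18 + 119 = 137$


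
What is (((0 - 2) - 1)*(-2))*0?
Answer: 0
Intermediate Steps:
(((0 - 2) - 1)*(-2))*0 = ((-2 - 1)*(-2))*0 = -3*(-2)*0 = 6*0 = 0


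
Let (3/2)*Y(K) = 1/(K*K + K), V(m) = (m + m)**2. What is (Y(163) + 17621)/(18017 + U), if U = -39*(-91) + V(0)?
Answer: 706566859/864753468 ≈ 0.81707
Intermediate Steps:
V(m) = 4*m**2 (V(m) = (2*m)**2 = 4*m**2)
Y(K) = 2/(3*(K + K**2)) (Y(K) = 2/(3*(K*K + K)) = 2/(3*(K**2 + K)) = 2/(3*(K + K**2)))
U = 3549 (U = -39*(-91) + 4*0**2 = 3549 + 4*0 = 3549 + 0 = 3549)
(Y(163) + 17621)/(18017 + U) = ((2/3)/(163*(1 + 163)) + 17621)/(18017 + 3549) = ((2/3)*(1/163)/164 + 17621)/21566 = ((2/3)*(1/163)*(1/164) + 17621)*(1/21566) = (1/40098 + 17621)*(1/21566) = (706566859/40098)*(1/21566) = 706566859/864753468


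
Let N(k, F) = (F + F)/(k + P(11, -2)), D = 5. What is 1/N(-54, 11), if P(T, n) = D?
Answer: -49/22 ≈ -2.2273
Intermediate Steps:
P(T, n) = 5
N(k, F) = 2*F/(5 + k) (N(k, F) = (F + F)/(k + 5) = (2*F)/(5 + k) = 2*F/(5 + k))
1/N(-54, 11) = 1/(2*11/(5 - 54)) = 1/(2*11/(-49)) = 1/(2*11*(-1/49)) = 1/(-22/49) = -49/22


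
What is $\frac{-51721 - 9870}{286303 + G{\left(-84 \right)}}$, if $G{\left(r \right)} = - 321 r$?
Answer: $- \frac{61591}{313267} \approx -0.19661$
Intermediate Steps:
$\frac{-51721 - 9870}{286303 + G{\left(-84 \right)}} = \frac{-51721 - 9870}{286303 - -26964} = - \frac{61591}{286303 + 26964} = - \frac{61591}{313267}$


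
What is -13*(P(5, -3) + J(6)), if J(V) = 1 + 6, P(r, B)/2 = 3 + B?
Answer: -91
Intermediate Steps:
P(r, B) = 6 + 2*B (P(r, B) = 2*(3 + B) = 6 + 2*B)
J(V) = 7
-13*(P(5, -3) + J(6)) = -13*((6 + 2*(-3)) + 7) = -13*((6 - 6) + 7) = -13*(0 + 7) = -13*7 = -91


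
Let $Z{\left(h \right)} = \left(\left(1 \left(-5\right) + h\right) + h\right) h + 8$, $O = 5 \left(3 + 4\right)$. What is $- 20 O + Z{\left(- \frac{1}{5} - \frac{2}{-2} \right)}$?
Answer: $- \frac{17368}{25} \approx -694.72$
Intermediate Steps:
$O = 35$ ($O = 5 \cdot 7 = 35$)
$Z{\left(h \right)} = 8 + h \left(-5 + 2 h\right)$ ($Z{\left(h \right)} = \left(\left(-5 + h\right) + h\right) h + 8 = \left(-5 + 2 h\right) h + 8 = h \left(-5 + 2 h\right) + 8 = 8 + h \left(-5 + 2 h\right)$)
$- 20 O + Z{\left(- \frac{1}{5} - \frac{2}{-2} \right)} = \left(-20\right) 35 + \left(8 - 5 \left(- \frac{1}{5} - \frac{2}{-2}\right) + 2 \left(- \frac{1}{5} - \frac{2}{-2}\right)^{2}\right) = -700 + \left(8 - 5 \left(\left(-1\right) \frac{1}{5} - -1\right) + 2 \left(\left(-1\right) \frac{1}{5} - -1\right)^{2}\right) = -700 + \left(8 - 5 \left(- \frac{1}{5} + 1\right) + 2 \left(- \frac{1}{5} + 1\right)^{2}\right) = -700 + \left(8 - 4 + 2 \left(\frac{4}{5}\right)^{2}\right) = -700 + \left(8 - 4 + 2 \cdot \frac{16}{25}\right) = -700 + \left(8 - 4 + \frac{32}{25}\right) = -700 + \frac{132}{25} = - \frac{17368}{25}$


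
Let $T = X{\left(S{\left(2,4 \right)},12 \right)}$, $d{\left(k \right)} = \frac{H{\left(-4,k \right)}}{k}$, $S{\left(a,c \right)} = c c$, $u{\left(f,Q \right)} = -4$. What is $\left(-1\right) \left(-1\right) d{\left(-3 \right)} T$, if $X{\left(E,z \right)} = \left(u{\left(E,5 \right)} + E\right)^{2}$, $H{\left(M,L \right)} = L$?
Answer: $144$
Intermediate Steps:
$S{\left(a,c \right)} = c^{2}$
$d{\left(k \right)} = 1$ ($d{\left(k \right)} = \frac{k}{k} = 1$)
$X{\left(E,z \right)} = \left(-4 + E\right)^{2}$
$T = 144$ ($T = \left(-4 + 4^{2}\right)^{2} = \left(-4 + 16\right)^{2} = 12^{2} = 144$)
$\left(-1\right) \left(-1\right) d{\left(-3 \right)} T = \left(-1\right) \left(-1\right) 1 \cdot 144 = 1 \cdot 1 \cdot 144 = 1 \cdot 144 = 144$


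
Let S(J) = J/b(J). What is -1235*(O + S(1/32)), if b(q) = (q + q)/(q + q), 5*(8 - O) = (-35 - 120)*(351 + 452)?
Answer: -984088755/32 ≈ -3.0753e+7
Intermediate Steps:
O = 24901 (O = 8 - (-35 - 120)*(351 + 452)/5 = 8 - (-31)*803 = 8 - ⅕*(-124465) = 8 + 24893 = 24901)
b(q) = 1 (b(q) = (2*q)/((2*q)) = (2*q)*(1/(2*q)) = 1)
S(J) = J (S(J) = J/1 = J*1 = J)
-1235*(O + S(1/32)) = -1235*(24901 + 1/32) = -1235*796833/32 = -984088755/32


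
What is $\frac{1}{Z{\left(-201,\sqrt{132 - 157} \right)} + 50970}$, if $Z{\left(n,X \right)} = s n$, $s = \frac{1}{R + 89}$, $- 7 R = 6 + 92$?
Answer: $\frac{25}{1274183} \approx 1.962 \cdot 10^{-5}$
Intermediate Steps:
$R = -14$ ($R = - \frac{6 + 92}{7} = \left(- \frac{1}{7}\right) 98 = -14$)
$s = \frac{1}{75}$ ($s = \frac{1}{-14 + 89} = \frac{1}{75} \approx 0.013333$)
$Z{\left(n,X \right)} = \frac{n}{75}$
$\frac{1}{Z{\left(-201,\sqrt{132 - 157} \right)} + 50970} = \frac{1}{\frac{1}{75} \left(-201\right) + 50970} = \frac{1}{- \frac{67}{25} + 50970} = \frac{1}{\frac{1274183}{25}} = \frac{25}{1274183}$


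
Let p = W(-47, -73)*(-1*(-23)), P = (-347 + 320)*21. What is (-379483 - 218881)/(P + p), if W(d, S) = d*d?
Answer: -149591/12560 ≈ -11.910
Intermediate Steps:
W(d, S) = d**2
P = -567 (P = -27*21 = -567)
p = 50807 (p = (-47)**2*(-1*(-23)) = 2209*23 = 50807)
(-379483 - 218881)/(P + p) = (-379483 - 218881)/(-567 + 50807) = -598364/50240 = -598364*1/50240 = -149591/12560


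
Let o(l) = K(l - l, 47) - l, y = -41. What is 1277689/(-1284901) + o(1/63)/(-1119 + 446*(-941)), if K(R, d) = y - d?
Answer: -6773064832318/6812728842843 ≈ -0.99418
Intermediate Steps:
K(R, d) = -41 - d
o(l) = -88 - l (o(l) = (-41 - 1*47) - l = (-41 - 47) - l = -88 - l)
1277689/(-1284901) + o(1/63)/(-1119 + 446*(-941)) = 1277689/(-1284901) + (-88 - 1/63)/(-1119 + 446*(-941)) = 1277689*(-1/1284901) + (-88 - 1*1/63)/(-1119 - 419686) = -1277689/1284901 + (-88 - 1/63)/(-420805) = -1277689/1284901 - 5545/63*(-1/420805) = -1277689/1284901 + 1109/5302143 = -6773064832318/6812728842843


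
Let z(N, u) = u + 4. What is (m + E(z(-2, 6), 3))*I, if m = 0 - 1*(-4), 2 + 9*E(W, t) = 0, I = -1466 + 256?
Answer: -41140/9 ≈ -4571.1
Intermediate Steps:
z(N, u) = 4 + u
I = -1210
E(W, t) = -2/9 (E(W, t) = -2/9 + (1/9)*0 = -2/9 + 0 = -2/9)
m = 4 (m = 0 + 4 = 4)
(m + E(z(-2, 6), 3))*I = (4 - 2/9)*(-1210) = (34/9)*(-1210) = -41140/9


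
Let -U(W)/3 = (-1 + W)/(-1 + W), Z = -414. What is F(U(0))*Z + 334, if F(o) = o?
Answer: 1576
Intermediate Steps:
U(W) = -3 (U(W) = -3*(-1 + W)/(-1 + W) = -3*1 = -3)
F(U(0))*Z + 334 = -3*(-414) + 334 = 1242 + 334 = 1576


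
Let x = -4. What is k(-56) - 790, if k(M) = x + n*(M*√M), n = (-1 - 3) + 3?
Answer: -794 + 112*I*√14 ≈ -794.0 + 419.07*I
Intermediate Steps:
n = -1 (n = -4 + 3 = -1)
k(M) = -4 - M^(3/2) (k(M) = -4 - M*√M = -4 - M^(3/2))
k(-56) - 790 = (-4 - (-56)^(3/2)) - 790 = (-4 - (-112)*I*√14) - 790 = (-4 + 112*I*√14) - 790 = -794 + 112*I*√14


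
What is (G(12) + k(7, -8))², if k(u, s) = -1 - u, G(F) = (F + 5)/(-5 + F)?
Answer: 1521/49 ≈ 31.041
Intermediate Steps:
G(F) = (5 + F)/(-5 + F)
(G(12) + k(7, -8))² = ((5 + 12)/(-5 + 12) + (-1 - 1*7))² = (17/7 + (-1 - 7))² = ((⅐)*17 - 8)² = (17/7 - 8)² = (-39/7)² = 1521/49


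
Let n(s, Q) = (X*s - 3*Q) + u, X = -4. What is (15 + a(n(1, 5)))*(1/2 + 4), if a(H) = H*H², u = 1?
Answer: -52353/2 ≈ -26177.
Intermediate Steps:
n(s, Q) = 1 - 4*s - 3*Q (n(s, Q) = (-4*s - 3*Q) + 1 = 1 - 4*s - 3*Q)
a(H) = H³
(15 + a(n(1, 5)))*(1/2 + 4) = (15 + (1 - 4*1 - 3*5)³)*(1/2 + 4) = (15 + (1 - 4 - 15)³)*(1*(½) + 4) = (15 + (-18)³)*(½ + 4) = (15 - 5832)*(9/2) = -5817*9/2 = -52353/2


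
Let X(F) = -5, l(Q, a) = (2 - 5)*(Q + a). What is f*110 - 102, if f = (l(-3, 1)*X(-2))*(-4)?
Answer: 13098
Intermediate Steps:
l(Q, a) = -3*Q - 3*a (l(Q, a) = -3*(Q + a) = -3*Q - 3*a)
f = 120 (f = ((-3*(-3) - 3*1)*(-5))*(-4) = ((9 - 3)*(-5))*(-4) = (6*(-5))*(-4) = -30*(-4) = 120)
f*110 - 102 = 120*110 - 102 = 13200 - 102 = 13098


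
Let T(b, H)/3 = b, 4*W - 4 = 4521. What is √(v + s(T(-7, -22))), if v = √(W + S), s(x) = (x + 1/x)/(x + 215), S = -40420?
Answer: √(-1800708 + 8298738*I*√157155)/4074 ≈ 9.9525 + 9.958*I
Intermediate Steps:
W = 4525/4 (W = 1 + (¼)*4521 = 1 + 4521/4 = 4525/4 ≈ 1131.3)
T(b, H) = 3*b
s(x) = (x + 1/x)/(215 + x)
v = I*√157155/2 (v = √(4525/4 - 40420) = √(-157155/4) = I*√157155/2 ≈ 198.21*I)
√(v + s(T(-7, -22))) = √(I*√157155/2 + (1 + (3*(-7))²)/(((3*(-7)))*(215 + 3*(-7)))) = √(I*√157155/2 + (1 + (-21)²)/((-21)*(215 - 21))) = √(I*√157155/2 - 1/21*(1 + 441)/194) = √(I*√157155/2 - 1/21*1/194*442) = √(I*√157155/2 - 221/2037) = √(-221/2037 + I*√157155/2)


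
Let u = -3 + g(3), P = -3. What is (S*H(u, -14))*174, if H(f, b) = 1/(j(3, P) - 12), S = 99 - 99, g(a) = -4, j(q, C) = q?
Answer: 0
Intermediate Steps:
S = 0
u = -7 (u = -3 - 4 = -7)
H(f, b) = -1/9 (H(f, b) = 1/(3 - 12) = 1/(-9) = -1/9)
(S*H(u, -14))*174 = (0*(-1/9))*174 = 0*174 = 0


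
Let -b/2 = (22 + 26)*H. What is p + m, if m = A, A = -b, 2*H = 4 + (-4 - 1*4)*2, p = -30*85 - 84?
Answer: -3210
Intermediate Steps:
p = -2634 (p = -2550 - 84 = -2634)
H = -6 (H = (4 + (-4 - 1*4)*2)/2 = (4 + (-4 - 4)*2)/2 = (4 - 8*2)/2 = (4 - 16)/2 = (½)*(-12) = -6)
b = 576 (b = -2*(22 + 26)*(-6) = -96*(-6) = -2*(-288) = 576)
A = -576 (A = -1*576 = -576)
m = -576
p + m = -2634 - 576 = -3210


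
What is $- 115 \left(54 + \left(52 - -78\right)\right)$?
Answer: $-21160$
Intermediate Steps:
$- 115 \left(54 + \left(52 - -78\right)\right) = - 115 \left(54 + \left(52 + 78\right)\right) = - 115 \left(54 + 130\right) = \left(-115\right) 184 = -21160$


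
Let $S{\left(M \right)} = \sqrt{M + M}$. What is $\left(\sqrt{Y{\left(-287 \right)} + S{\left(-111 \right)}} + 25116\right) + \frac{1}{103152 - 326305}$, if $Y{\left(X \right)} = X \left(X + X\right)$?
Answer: $\frac{5604710747}{223153} + \sqrt{164738 + i \sqrt{222}} \approx 25522.0 + 0.018355 i$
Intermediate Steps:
$S{\left(M \right)} = \sqrt{2} \sqrt{M}$ ($S{\left(M \right)} = \sqrt{2 M} = \sqrt{2} \sqrt{M}$)
$Y{\left(X \right)} = 2 X^{2}$ ($Y{\left(X \right)} = X 2 X = 2 X^{2}$)
$\left(\sqrt{Y{\left(-287 \right)} + S{\left(-111 \right)}} + 25116\right) + \frac{1}{103152 - 326305} = \left(\sqrt{2 \left(-287\right)^{2} + \sqrt{2} \sqrt{-111}} + 25116\right) + \frac{1}{103152 - 326305} = \left(\sqrt{2 \cdot 82369 + \sqrt{2} i \sqrt{111}} + 25116\right) + \frac{1}{-223153} = \left(\sqrt{164738 + i \sqrt{222}} + 25116\right) - \frac{1}{223153} = \left(25116 + \sqrt{164738 + i \sqrt{222}}\right) - \frac{1}{223153} = \frac{5604710747}{223153} + \sqrt{164738 + i \sqrt{222}}$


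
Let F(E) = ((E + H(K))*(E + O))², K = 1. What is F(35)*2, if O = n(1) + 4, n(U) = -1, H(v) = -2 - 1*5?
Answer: 2264192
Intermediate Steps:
H(v) = -7 (H(v) = -2 - 5 = -7)
O = 3 (O = -1 + 4 = 3)
F(E) = (-7 + E)²*(3 + E)² (F(E) = ((E - 7)*(E + 3))² = ((-7 + E)*(3 + E))² = (-7 + E)²*(3 + E)²)
F(35)*2 = ((-7 + 35)²*(3 + 35)²)*2 = (28²*38²)*2 = (784*1444)*2 = 1132096*2 = 2264192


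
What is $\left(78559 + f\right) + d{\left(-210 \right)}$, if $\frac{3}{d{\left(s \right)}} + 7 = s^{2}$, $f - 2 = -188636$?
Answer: $- \frac{4853536972}{44093} \approx -1.1008 \cdot 10^{5}$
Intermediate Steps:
$f = -188634$ ($f = 2 - 188636 = -188634$)
$d{\left(s \right)} = \frac{3}{-7 + s^{2}}$
$\left(78559 + f\right) + d{\left(-210 \right)} = \left(78559 - 188634\right) + \frac{3}{-7 + \left(-210\right)^{2}} = -110075 + \frac{3}{-7 + 44100} = -110075 + \frac{3}{44093} = - \frac{4853536972}{44093}$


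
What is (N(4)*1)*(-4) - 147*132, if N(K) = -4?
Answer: -19388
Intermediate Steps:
(N(4)*1)*(-4) - 147*132 = -4*1*(-4) - 147*132 = -4*(-4) - 19404 = 16 - 19404 = -19388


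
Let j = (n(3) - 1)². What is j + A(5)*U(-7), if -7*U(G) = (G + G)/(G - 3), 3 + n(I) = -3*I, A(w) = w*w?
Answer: 164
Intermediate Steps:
A(w) = w²
n(I) = -3 - 3*I
U(G) = -2*G/(7*(-3 + G)) (U(G) = -(G + G)/(7*(G - 3)) = -2*G/(7*(-3 + G)))
j = 169 (j = ((-3 - 3*3) - 1)² = ((-3 - 9) - 1)² = (-12 - 1)² = (-13)² = 169)
j + A(5)*U(-7) = 169 + 5²*(-2*(-7)/(-21 + 7*(-7))) = 169 + 25*(-2*(-7)/(-21 - 49)) = 169 + 25*(-2*(-7)/(-70)) = 169 + 25*(-2*(-7)*(-1/70)) = 169 + 25*(-⅕) = 169 - 5 = 164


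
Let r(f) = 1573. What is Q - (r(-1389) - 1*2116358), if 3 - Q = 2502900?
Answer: -388112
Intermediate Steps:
Q = -2502897 (Q = 3 - 1*2502900 = 3 - 2502900 = -2502897)
Q - (r(-1389) - 1*2116358) = -2502897 - (1573 - 1*2116358) = -2502897 - (1573 - 2116358) = -2502897 - 1*(-2114785) = -2502897 + 2114785 = -388112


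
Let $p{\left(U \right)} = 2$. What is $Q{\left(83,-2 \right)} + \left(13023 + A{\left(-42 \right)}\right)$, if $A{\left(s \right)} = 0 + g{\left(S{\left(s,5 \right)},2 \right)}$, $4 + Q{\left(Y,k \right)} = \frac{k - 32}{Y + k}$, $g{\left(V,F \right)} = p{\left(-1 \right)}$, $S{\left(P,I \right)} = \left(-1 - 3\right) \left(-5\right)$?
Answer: $\frac{1054667}{81} \approx 13021.0$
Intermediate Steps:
$S{\left(P,I \right)} = 20$ ($S{\left(P,I \right)} = \left(-4\right) \left(-5\right) = 20$)
$g{\left(V,F \right)} = 2$
$Q{\left(Y,k \right)} = -4 + \frac{-32 + k}{Y + k}$ ($Q{\left(Y,k \right)} = -4 + \frac{k - 32}{Y + k} = -4 + \frac{-32 + k}{Y + k}$)
$A{\left(s \right)} = 2$ ($A{\left(s \right)} = 0 + 2 = 2$)
$Q{\left(83,-2 \right)} + \left(13023 + A{\left(-42 \right)}\right) = \frac{-32 - 332 - -6}{83 - 2} + \left(13023 + 2\right) = \frac{-32 - 332 + 6}{81} + 13025 = \frac{1}{81} \left(-358\right) + 13025 = - \frac{358}{81} + 13025 = \frac{1054667}{81}$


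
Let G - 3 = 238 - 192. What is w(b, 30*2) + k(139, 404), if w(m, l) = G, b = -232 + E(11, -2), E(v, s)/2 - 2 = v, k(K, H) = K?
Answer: 188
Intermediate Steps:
G = 49 (G = 3 + (238 - 192) = 3 + 46 = 49)
E(v, s) = 4 + 2*v
b = -206 (b = -232 + (4 + 2*11) = -232 + (4 + 22) = -232 + 26 = -206)
w(m, l) = 49
w(b, 30*2) + k(139, 404) = 49 + 139 = 188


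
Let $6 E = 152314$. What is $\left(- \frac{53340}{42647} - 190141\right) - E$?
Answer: $- \frac{27574857280}{127941} \approx -2.1553 \cdot 10^{5}$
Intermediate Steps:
$E = \frac{76157}{3}$ ($E = \frac{1}{6} \cdot 152314 = \frac{76157}{3} \approx 25386.0$)
$\left(- \frac{53340}{42647} - 190141\right) - E = \left(- \frac{53340}{42647} - 190141\right) - \frac{76157}{3} = - \frac{8108996567}{42647} - \frac{76157}{3} = - \frac{27574857280}{127941}$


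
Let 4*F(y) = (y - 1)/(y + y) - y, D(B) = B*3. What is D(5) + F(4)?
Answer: 451/32 ≈ 14.094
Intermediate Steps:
D(B) = 3*B
F(y) = -y/4 + (-1 + y)/(8*y) (F(y) = ((y - 1)/(y + y) - y)/4 = ((-1 + y)/((2*y)) - y)/4 = ((-1 + y)*(1/(2*y)) - y)/4 = ((-1 + y)/(2*y) - y)/4 = (-y + (-1 + y)/(2*y))/4 = -y/4 + (-1 + y)/(8*y))
D(5) + F(4) = 3*5 + (⅛)*(-1 + 4 - 2*4²)/4 = 15 + (⅛)*(¼)*(-1 + 4 - 2*16) = 15 + (⅛)*(¼)*(-1 + 4 - 32) = 15 + (⅛)*(¼)*(-29) = 15 - 29/32 = 451/32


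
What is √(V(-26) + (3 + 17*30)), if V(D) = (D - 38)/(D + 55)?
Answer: √429577/29 ≈ 22.601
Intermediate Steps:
V(D) = (-38 + D)/(55 + D)
√(V(-26) + (3 + 17*30)) = √((-38 - 26)/(55 - 26) + (3 + 17*30)) = √(-64/29 + (3 + 510)) = √((1/29)*(-64) + 513) = √(-64/29 + 513) = √(14813/29) = √429577/29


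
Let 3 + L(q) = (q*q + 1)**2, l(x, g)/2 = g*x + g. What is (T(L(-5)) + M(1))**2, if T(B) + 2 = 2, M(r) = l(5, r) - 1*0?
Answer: 144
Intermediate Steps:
l(x, g) = 2*g + 2*g*x (l(x, g) = 2*(g*x + g) = 2*(g + g*x) = 2*g + 2*g*x)
L(q) = -3 + (1 + q**2)**2 (L(q) = -3 + (q*q + 1)**2 = -3 + (q**2 + 1)**2 = -3 + (1 + q**2)**2)
M(r) = 12*r (M(r) = 2*r*(1 + 5) - 1*0 = 2*r*6 + 0 = 12*r + 0 = 12*r)
T(B) = 0 (T(B) = -2 + 2 = 0)
(T(L(-5)) + M(1))**2 = (0 + 12*1)**2 = (0 + 12)**2 = 12**2 = 144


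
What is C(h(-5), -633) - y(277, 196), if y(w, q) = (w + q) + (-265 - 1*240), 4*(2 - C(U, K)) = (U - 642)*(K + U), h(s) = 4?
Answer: -200583/2 ≈ -1.0029e+5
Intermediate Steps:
C(U, K) = 2 - (-642 + U)*(K + U)/4 (C(U, K) = 2 - (U - 642)*(K + U)/4 = 2 - (-642 + U)*(K + U)/4)
y(w, q) = -505 + q + w (y(w, q) = (q + w) + (-265 - 240) = (q + w) - 505 = -505 + q + w)
C(h(-5), -633) - y(277, 196) = (2 - ¼*4² + (321/2)*(-633) + (321/2)*4 - ¼*(-633)*4) - (-505 + 196 + 277) = (2 - ¼*16 - 203193/2 + 642 + 633) - 1*(-32) = (2 - 4 - 203193/2 + 642 + 633) + 32 = -200647/2 + 32 = -200583/2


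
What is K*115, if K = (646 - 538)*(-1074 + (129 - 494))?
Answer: -17872380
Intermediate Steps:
K = -155412 (K = 108*(-1074 - 365) = 108*(-1439) = -155412)
K*115 = -155412*115 = -17872380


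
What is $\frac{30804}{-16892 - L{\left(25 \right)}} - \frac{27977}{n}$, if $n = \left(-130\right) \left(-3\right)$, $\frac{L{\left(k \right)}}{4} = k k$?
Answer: $- \frac{23105981}{315120} \approx -73.324$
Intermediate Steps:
$L{\left(k \right)} = 4 k^{2}$ ($L{\left(k \right)} = 4 k k = 4 k^{2}$)
$n = 390$
$\frac{30804}{-16892 - L{\left(25 \right)}} - \frac{27977}{n} = \frac{30804}{-16892 - 4 \cdot 25^{2}} - \frac{27977}{390} = \frac{30804}{-16892 - 4 \cdot 625} - \frac{27977}{390} = \frac{30804}{-16892 - 2500} - \frac{27977}{390} = \frac{30804}{-19392} - \frac{27977}{390} = 30804 \left(- \frac{1}{19392}\right) - \frac{27977}{390} = - \frac{2567}{1616} - \frac{27977}{390} = - \frac{23105981}{315120}$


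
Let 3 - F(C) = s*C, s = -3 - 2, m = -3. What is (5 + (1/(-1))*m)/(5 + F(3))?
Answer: 8/23 ≈ 0.34783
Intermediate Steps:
s = -5
F(C) = 3 + 5*C (F(C) = 3 - (-5)*C = 3 + 5*C)
(5 + (1/(-1))*m)/(5 + F(3)) = (5 + (1/(-1))*(-3))/(5 + (3 + 5*3)) = (5 + (1*(-1))*(-3))/(5 + (3 + 15)) = (5 - 1*(-3))/(5 + 18) = (5 + 3)/23 = 8*(1/23) = 8/23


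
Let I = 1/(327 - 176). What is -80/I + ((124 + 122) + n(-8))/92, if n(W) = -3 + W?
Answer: -1111125/92 ≈ -12077.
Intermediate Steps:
I = 1/151 ≈ 0.0066225
-80/I + ((124 + 122) + n(-8))/92 = -80/1/151 + ((124 + 122) + (-3 - 8))/92 = -80*151 + (246 - 11)*(1/92) = -12080 + 235*(1/92) = -12080 + 235/92 = -1111125/92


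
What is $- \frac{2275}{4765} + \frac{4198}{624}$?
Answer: $\frac{1858387}{297336} \approx 6.2501$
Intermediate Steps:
$- \frac{2275}{4765} + \frac{4198}{624} = \left(-2275\right) \frac{1}{4765} + 4198 \cdot \frac{1}{624} = - \frac{455}{953} + \frac{2099}{312} = \frac{1858387}{297336}$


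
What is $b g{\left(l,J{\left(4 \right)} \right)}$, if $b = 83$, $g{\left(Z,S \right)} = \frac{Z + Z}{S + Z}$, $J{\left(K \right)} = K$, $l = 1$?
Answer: $\frac{166}{5} \approx 33.2$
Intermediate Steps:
$g{\left(Z,S \right)} = \frac{2 Z}{S + Z}$
$b g{\left(l,J{\left(4 \right)} \right)} = 83 \cdot 2 \cdot 1 \frac{1}{4 + 1} = 83 \cdot 2 \cdot 1 \cdot \frac{1}{5} = 83 \cdot \frac{2}{5} = \frac{166}{5}$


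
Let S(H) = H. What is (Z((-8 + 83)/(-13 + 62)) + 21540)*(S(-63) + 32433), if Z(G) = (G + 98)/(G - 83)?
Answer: 1391631666555/1996 ≈ 6.9721e+8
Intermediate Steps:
Z(G) = (98 + G)/(-83 + G)
(Z((-8 + 83)/(-13 + 62)) + 21540)*(S(-63) + 32433) = ((98 + (-8 + 83)/(-13 + 62))/(-83 + (-8 + 83)/(-13 + 62)) + 21540)*(-63 + 32433) = ((98 + 75/49)/(-83 + 75/49) + 21540)*32370 = ((4877/49)/(-3992/49) + 21540)*32370 = (-49/3992*4877/49 + 21540)*32370 = (-4877/3992 + 21540)*32370 = (85982803/3992)*32370 = 1391631666555/1996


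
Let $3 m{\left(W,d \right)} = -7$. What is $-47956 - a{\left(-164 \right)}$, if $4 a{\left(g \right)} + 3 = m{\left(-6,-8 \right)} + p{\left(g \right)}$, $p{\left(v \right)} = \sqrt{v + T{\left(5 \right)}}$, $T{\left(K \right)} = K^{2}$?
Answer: $- \frac{143864}{3} - \frac{i \sqrt{139}}{4} \approx -47955.0 - 2.9475 i$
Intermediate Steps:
$m{\left(W,d \right)} = - \frac{7}{3}$ ($m{\left(W,d \right)} = \frac{1}{3} \left(-7\right) = - \frac{7}{3}$)
$p{\left(v \right)} = \sqrt{25 + v}$ ($p{\left(v \right)} = \sqrt{v + 5^{2}} = \sqrt{v + 25} = \sqrt{25 + v}$)
$a{\left(g \right)} = - \frac{4}{3} + \frac{\sqrt{25 + g}}{4}$ ($a{\left(g \right)} = - \frac{3}{4} + \frac{- \frac{7}{3} + \sqrt{25 + g}}{4} = - \frac{3}{4} + \left(- \frac{7}{12} + \frac{\sqrt{25 + g}}{4}\right) = - \frac{4}{3} + \frac{\sqrt{25 + g}}{4}$)
$-47956 - a{\left(-164 \right)} = -47956 - \left(- \frac{4}{3} + \frac{\sqrt{25 - 164}}{4}\right) = -47956 - \left(- \frac{4}{3} + \frac{\sqrt{-139}}{4}\right) = -47956 - \left(- \frac{4}{3} + \frac{i \sqrt{139}}{4}\right) = -47956 + \left(\frac{4}{3} - \frac{i \sqrt{139}}{4}\right) = - \frac{143864}{3} - \frac{i \sqrt{139}}{4}$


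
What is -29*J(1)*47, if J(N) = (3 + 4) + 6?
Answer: -17719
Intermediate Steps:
J(N) = 13 (J(N) = 7 + 6 = 13)
-29*J(1)*47 = -29*13*47 = -377*47 = -17719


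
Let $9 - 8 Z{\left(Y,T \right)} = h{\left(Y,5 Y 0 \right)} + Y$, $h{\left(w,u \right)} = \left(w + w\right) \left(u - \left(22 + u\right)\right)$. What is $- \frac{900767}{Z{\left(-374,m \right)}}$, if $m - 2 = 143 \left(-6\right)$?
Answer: $\frac{7206136}{16073} \approx 448.34$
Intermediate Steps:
$h{\left(w,u \right)} = - 44 w$ ($h{\left(w,u \right)} = 2 w \left(-22\right) = - 44 w$)
$m = -856$ ($m = 2 + 143 \left(-6\right) = 2 - 858 = -856$)
$Z{\left(Y,T \right)} = \frac{9}{8} + \frac{43 Y}{8}$ ($Z{\left(Y,T \right)} = \frac{9}{8} - \frac{- 44 Y + Y}{8} = \frac{9}{8} - \frac{\left(-43\right) Y}{8} = \frac{9}{8} + \frac{43 Y}{8}$)
$- \frac{900767}{Z{\left(-374,m \right)}} = - \frac{900767}{\frac{9}{8} + \frac{43}{8} \left(-374\right)} = - \frac{900767}{\frac{9}{8} - \frac{8041}{4}} = - \frac{900767}{- \frac{16073}{8}} = \left(-900767\right) \left(- \frac{8}{16073}\right) = \frac{7206136}{16073}$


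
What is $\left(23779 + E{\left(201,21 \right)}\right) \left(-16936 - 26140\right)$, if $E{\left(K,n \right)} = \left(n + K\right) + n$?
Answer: $-1034771672$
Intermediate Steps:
$E{\left(K,n \right)} = K + 2 n$ ($E{\left(K,n \right)} = \left(K + n\right) + n = K + 2 n$)
$\left(23779 + E{\left(201,21 \right)}\right) \left(-16936 - 26140\right) = \left(23779 + \left(201 + 2 \cdot 21\right)\right) \left(-16936 - 26140\right) = \left(23779 + \left(201 + 42\right)\right) \left(-43076\right) = \left(23779 + 243\right) \left(-43076\right) = 24022 \left(-43076\right) = -1034771672$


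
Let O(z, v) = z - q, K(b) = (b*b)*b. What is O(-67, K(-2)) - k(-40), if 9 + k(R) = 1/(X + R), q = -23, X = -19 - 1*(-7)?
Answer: -1819/52 ≈ -34.981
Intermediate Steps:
X = -12 (X = -19 + 7 = -12)
K(b) = b³ (K(b) = b²*b = b³)
k(R) = -9 + 1/(-12 + R)
O(z, v) = 23 + z (O(z, v) = z - 1*(-23) = z + 23 = 23 + z)
O(-67, K(-2)) - k(-40) = (23 - 67) - (109 - 9*(-40))/(-12 - 40) = -44 - (109 + 360)/(-52) = -44 - (-1)*469/52 = -44 - 1*(-469/52) = -44 + 469/52 = -1819/52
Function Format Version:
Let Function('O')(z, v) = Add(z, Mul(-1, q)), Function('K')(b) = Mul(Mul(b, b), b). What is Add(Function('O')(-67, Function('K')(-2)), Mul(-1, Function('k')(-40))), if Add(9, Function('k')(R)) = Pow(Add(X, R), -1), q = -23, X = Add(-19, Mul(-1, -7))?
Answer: Rational(-1819, 52) ≈ -34.981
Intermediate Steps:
X = -12 (X = Add(-19, 7) = -12)
Function('K')(b) = Pow(b, 3) (Function('K')(b) = Mul(Pow(b, 2), b) = Pow(b, 3))
Function('k')(R) = Add(-9, Pow(Add(-12, R), -1))
Function('O')(z, v) = Add(23, z) (Function('O')(z, v) = Add(z, Mul(-1, -23)) = Add(z, 23) = Add(23, z))
Add(Function('O')(-67, Function('K')(-2)), Mul(-1, Function('k')(-40))) = Add(Add(23, -67), Mul(-1, Mul(Pow(Add(-12, -40), -1), Add(109, Mul(-9, -40))))) = Add(-44, Mul(-1, Mul(Pow(-52, -1), Add(109, 360)))) = Add(-44, Mul(-1, Mul(Rational(-1, 52), 469))) = Add(-44, Mul(-1, Rational(-469, 52))) = Add(-44, Rational(469, 52)) = Rational(-1819, 52)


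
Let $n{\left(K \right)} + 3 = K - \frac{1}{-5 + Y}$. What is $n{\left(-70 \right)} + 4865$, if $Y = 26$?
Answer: $\frac{100631}{21} \approx 4792.0$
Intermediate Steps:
$n{\left(K \right)} = - \frac{64}{21} + K$ ($n{\left(K \right)} = -3 + \left(K - \frac{1}{-5 + 26}\right) = -3 + \left(K - \frac{1}{21}\right) = -3 + \left(- \frac{1}{21} + K\right) = - \frac{64}{21} + K$)
$n{\left(-70 \right)} + 4865 = \left(- \frac{64}{21} - 70\right) + 4865 = - \frac{1534}{21} + 4865 = \frac{100631}{21}$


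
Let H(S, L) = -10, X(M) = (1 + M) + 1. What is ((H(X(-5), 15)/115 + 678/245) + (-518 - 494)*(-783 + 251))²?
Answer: 9203996708694395136/31753225 ≈ 2.8986e+11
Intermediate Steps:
X(M) = 2 + M
((H(X(-5), 15)/115 + 678/245) + (-518 - 494)*(-783 + 251))² = ((-10/115 + 678/245) + (-518 - 494)*(-783 + 251))² = ((-10*1/115 + 678*(1/245)) - 1012*(-532))² = ((-2/23 + 678/245) + 538384)² = (15104/5635 + 538384)² = (3033808944/5635)² = 9203996708694395136/31753225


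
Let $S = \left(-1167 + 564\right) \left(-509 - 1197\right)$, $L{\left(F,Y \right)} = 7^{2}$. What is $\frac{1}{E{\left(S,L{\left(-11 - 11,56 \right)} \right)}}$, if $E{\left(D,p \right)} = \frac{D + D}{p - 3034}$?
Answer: $- \frac{995}{685812} \approx -0.0014508$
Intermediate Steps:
$L{\left(F,Y \right)} = 49$
$S = 1028718$ ($S = \left(-603\right) \left(-1706\right) = 1028718$)
$E{\left(D,p \right)} = \frac{2 D}{-3034 + p}$
$\frac{1}{E{\left(S,L{\left(-11 - 11,56 \right)} \right)}} = \frac{1}{2 \cdot 1028718 \frac{1}{-3034 + 49}} = \frac{1}{2 \cdot 1028718 \frac{1}{-2985}} = \frac{1}{2 \cdot 1028718 \left(- \frac{1}{2985}\right)} = \frac{1}{- \frac{685812}{995}} = - \frac{995}{685812}$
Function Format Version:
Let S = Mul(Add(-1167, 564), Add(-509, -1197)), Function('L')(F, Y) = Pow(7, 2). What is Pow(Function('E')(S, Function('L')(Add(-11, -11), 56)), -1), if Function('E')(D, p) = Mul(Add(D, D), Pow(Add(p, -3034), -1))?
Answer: Rational(-995, 685812) ≈ -0.0014508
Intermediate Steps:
Function('L')(F, Y) = 49
S = 1028718 (S = Mul(-603, -1706) = 1028718)
Function('E')(D, p) = Mul(2, D, Pow(Add(-3034, p), -1)) (Function('E')(D, p) = Mul(Mul(2, D), Pow(Add(-3034, p), -1)) = Mul(2, D, Pow(Add(-3034, p), -1)))
Pow(Function('E')(S, Function('L')(Add(-11, -11), 56)), -1) = Pow(Mul(2, 1028718, Pow(Add(-3034, 49), -1)), -1) = Pow(Mul(2, 1028718, Pow(-2985, -1)), -1) = Pow(Mul(2, 1028718, Rational(-1, 2985)), -1) = Pow(Rational(-685812, 995), -1) = Rational(-995, 685812)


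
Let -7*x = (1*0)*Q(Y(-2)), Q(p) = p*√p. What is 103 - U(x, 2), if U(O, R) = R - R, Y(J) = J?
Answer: 103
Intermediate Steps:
Q(p) = p^(3/2)
x = 0 (x = -1*0*(-2)^(3/2)/7 = -0*(-2*I*√2) = -⅐*0 = 0)
U(O, R) = 0
103 - U(x, 2) = 103 - 1*0 = 103 + 0 = 103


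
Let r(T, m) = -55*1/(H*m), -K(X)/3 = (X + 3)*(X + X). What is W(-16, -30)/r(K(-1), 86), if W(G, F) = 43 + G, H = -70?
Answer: 32508/11 ≈ 2955.3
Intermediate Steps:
K(X) = -6*X*(3 + X) (K(X) = -3*(X + 3)*(X + X) = -3*(3 + X)*2*X = -6*X*(3 + X))
r(T, m) = 11/(14*m) (r(T, m) = -55*(-1/(70*m)) = -(-11)/(14*m) = 11/(14*m))
W(-16, -30)/r(K(-1), 86) = (43 - 16)/(((11/14)/86)) = 27/(((11/14)*(1/86))) = 27/(11/1204) = 27*(1204/11) = 32508/11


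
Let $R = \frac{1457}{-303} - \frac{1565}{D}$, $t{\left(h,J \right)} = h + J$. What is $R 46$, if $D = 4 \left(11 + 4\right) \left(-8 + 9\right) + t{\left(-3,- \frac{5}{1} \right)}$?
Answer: $- \frac{12649057}{7878} \approx -1605.6$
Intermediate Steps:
$t{\left(h,J \right)} = J + h$
$D = 52$ ($D = 4 \left(11 + 4\right) \left(-8 + 9\right) - \left(3 + \frac{5}{1}\right) = 4 \cdot 15 \cdot 1 - 8 = 4 \cdot 15 - 8 = 60 - 8 = 52$)
$R = - \frac{549959}{15756}$ ($R = \frac{1457}{-303} - \frac{1565}{52} = 1457 \left(- \frac{1}{303}\right) - \frac{1565}{52} = - \frac{1457}{303} - \frac{1565}{52} = - \frac{549959}{15756} \approx -34.905$)
$R 46 = \left(- \frac{549959}{15756}\right) 46 = - \frac{12649057}{7878}$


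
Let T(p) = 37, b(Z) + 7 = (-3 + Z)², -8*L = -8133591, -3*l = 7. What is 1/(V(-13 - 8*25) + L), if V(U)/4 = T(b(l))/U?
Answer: 1704/1732453699 ≈ 9.8358e-7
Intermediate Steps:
l = -7/3 (l = -⅓*7 = -7/3 ≈ -2.3333)
L = 8133591/8 (L = -⅛*(-8133591) = 8133591/8 ≈ 1.0167e+6)
b(Z) = -7 + (-3 + Z)²
V(U) = 148/U (V(U) = 4*(37/U) = 148/U)
1/(V(-13 - 8*25) + L) = 1/(148/(-13 - 8*25) + 8133591/8) = 1/(148/(-13 - 200) + 8133591/8) = 1/(148/(-213) + 8133591/8) = 1/(148*(-1/213) + 8133591/8) = 1/(-148/213 + 8133591/8) = 1/(1732453699/1704) = 1704/1732453699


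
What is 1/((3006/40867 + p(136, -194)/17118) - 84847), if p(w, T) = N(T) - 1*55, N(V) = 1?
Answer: -12954839/1099178312598 ≈ -1.1786e-5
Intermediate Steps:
p(w, T) = -54 (p(w, T) = 1 - 1*55 = 1 - 55 = -54)
1/((3006/40867 + p(136, -194)/17118) - 84847) = 1/((3006/40867 - 54/17118) - 84847) = 1/((3006*(1/40867) - 54*1/17118) - 84847) = 1/((3006/40867 - 1/317) - 84847) = 1/(912035/12954839 - 84847) = 1/(-1099178312598/12954839) = -12954839/1099178312598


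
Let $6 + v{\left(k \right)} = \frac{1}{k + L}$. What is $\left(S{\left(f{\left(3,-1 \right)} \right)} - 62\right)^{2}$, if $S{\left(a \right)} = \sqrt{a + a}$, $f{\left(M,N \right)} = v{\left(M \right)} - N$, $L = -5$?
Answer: $\left(62 - i \sqrt{11}\right)^{2} \approx 3833.0 - 411.26 i$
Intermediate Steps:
$v{\left(k \right)} = -6 + \frac{1}{-5 + k}$ ($v{\left(k \right)} = -6 + \frac{1}{k - 5} = -6 + \frac{1}{-5 + k}$)
$f{\left(M,N \right)} = - N + \frac{31 - 6 M}{-5 + M}$ ($f{\left(M,N \right)} = \frac{31 - 6 M}{-5 + M} - N = - N + \frac{31 - 6 M}{-5 + M}$)
$S{\left(a \right)} = \sqrt{2} \sqrt{a}$ ($S{\left(a \right)} = \sqrt{2 a} = \sqrt{2} \sqrt{a}$)
$\left(S{\left(f{\left(3,-1 \right)} \right)} - 62\right)^{2} = \left(\sqrt{2} \sqrt{\frac{31 - 18 - - (-5 + 3)}{-5 + 3}} - 62\right)^{2} = \left(\sqrt{2} \sqrt{\frac{31 - 18 - \left(-1\right) \left(-2\right)}{-2}} - 62\right)^{2} = \left(\sqrt{2} \sqrt{- \frac{31 - 18 - 2}{2}} - 62\right)^{2} = \left(\sqrt{2} \sqrt{\left(- \frac{1}{2}\right) 11} - 62\right)^{2} = \left(\sqrt{2} \sqrt{- \frac{11}{2}} - 62\right)^{2} = \left(\sqrt{2} \frac{i \sqrt{22}}{2} - 62\right)^{2} = \left(i \sqrt{11} - 62\right)^{2} = \left(-62 + i \sqrt{11}\right)^{2}$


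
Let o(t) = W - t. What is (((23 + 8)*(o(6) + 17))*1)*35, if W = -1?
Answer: 10850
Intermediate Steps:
o(t) = -1 - t
(((23 + 8)*(o(6) + 17))*1)*35 = (((23 + 8)*((-1 - 1*6) + 17))*1)*35 = ((31*((-1 - 6) + 17))*1)*35 = ((31*(-7 + 17))*1)*35 = ((31*10)*1)*35 = (310*1)*35 = 310*35 = 10850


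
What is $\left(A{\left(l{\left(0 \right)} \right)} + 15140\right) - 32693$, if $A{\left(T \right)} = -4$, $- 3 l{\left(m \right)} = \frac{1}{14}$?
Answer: $-17557$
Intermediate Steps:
$l{\left(m \right)} = - \frac{1}{42}$ ($l{\left(m \right)} = - \frac{1}{3 \cdot 14} = \left(- \frac{1}{3}\right) \frac{1}{14} = - \frac{1}{42}$)
$\left(A{\left(l{\left(0 \right)} \right)} + 15140\right) - 32693 = \left(-4 + 15140\right) - 32693 = 15136 - 32693 = -17557$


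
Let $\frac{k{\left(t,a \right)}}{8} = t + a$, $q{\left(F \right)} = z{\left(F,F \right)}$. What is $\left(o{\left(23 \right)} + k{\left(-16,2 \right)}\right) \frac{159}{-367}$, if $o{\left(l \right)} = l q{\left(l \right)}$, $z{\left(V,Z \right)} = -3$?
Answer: $\frac{28779}{367} \approx 78.417$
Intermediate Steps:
$q{\left(F \right)} = -3$
$k{\left(t,a \right)} = 8 a + 8 t$ ($k{\left(t,a \right)} = 8 \left(t + a\right) = 8 \left(a + t\right) = 8 a + 8 t$)
$o{\left(l \right)} = - 3 l$ ($o{\left(l \right)} = l \left(-3\right) = - 3 l$)
$\left(o{\left(23 \right)} + k{\left(-16,2 \right)}\right) \frac{159}{-367} = \left(\left(-3\right) 23 + \left(8 \cdot 2 + 8 \left(-16\right)\right)\right) \frac{159}{-367} = \left(-69 + \left(16 - 128\right)\right) 159 \left(- \frac{1}{367}\right) = \left(-69 - 112\right) \left(- \frac{159}{367}\right) = \left(-181\right) \left(- \frac{159}{367}\right) = \frac{28779}{367}$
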